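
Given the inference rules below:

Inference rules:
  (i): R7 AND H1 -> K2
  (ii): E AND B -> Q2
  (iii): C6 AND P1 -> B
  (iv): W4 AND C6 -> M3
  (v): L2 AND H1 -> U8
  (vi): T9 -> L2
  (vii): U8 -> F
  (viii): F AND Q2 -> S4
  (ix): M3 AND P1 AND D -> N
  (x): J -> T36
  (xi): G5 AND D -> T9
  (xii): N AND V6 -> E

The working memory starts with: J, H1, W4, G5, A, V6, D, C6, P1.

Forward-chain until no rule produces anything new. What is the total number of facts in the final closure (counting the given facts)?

20

Round 1: (iii) [C6 AND P1 -> B]; (iv) [W4 AND C6 -> M3]; (x) [J -> T36]; (xi) [G5 AND D -> T9]. Adds B, M3, T36, T9.
Round 2: (vi) [T9 -> L2]; (ix) [M3 AND P1 AND D -> N]. Adds L2, N.
Round 3: (v) [L2 AND H1 -> U8]; (xii) [N AND V6 -> E]. Adds U8, E.
Round 4: (ii) [E AND B -> Q2]; (vii) [U8 -> F]. Adds Q2, F.
Round 5: (viii) [F AND Q2 -> S4]. Adds S4.
Closure: {A, B, C6, D, E, F, G5, H1, J, L2, M3, N, P1, Q2, S4, T36, T9, U8, V6, W4} — 20 facts.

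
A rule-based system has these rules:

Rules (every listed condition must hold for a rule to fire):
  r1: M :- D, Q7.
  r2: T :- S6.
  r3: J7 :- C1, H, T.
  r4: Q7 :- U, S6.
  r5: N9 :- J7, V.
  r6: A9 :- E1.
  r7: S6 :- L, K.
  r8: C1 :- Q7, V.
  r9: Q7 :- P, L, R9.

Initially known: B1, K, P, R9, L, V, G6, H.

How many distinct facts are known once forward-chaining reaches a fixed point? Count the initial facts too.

14

[1] r7 [S6 :- L, K.]; r9 [Q7 :- P, L, R9.]. ⇒ new: S6, Q7.
[2] r2 [T :- S6.]; r8 [C1 :- Q7, V.]. ⇒ new: T, C1.
[3] r3 [J7 :- C1, H, T.]. ⇒ new: J7.
[4] r5 [N9 :- J7, V.]. ⇒ new: N9.
Closure: {B1, C1, G6, H, J7, K, L, N9, P, Q7, R9, S6, T, V} — 14 facts.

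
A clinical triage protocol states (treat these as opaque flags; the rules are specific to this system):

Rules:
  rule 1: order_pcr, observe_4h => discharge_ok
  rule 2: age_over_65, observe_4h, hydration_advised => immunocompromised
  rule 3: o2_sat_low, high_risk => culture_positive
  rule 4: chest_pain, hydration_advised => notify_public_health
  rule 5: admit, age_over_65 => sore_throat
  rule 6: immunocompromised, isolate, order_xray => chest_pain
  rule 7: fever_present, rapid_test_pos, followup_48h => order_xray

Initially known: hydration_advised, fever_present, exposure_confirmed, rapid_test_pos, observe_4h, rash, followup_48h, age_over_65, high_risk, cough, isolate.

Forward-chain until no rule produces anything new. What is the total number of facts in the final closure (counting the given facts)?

Round 1 fires rule 2, rule 7, giving immunocompromised, order_xray.
Round 2 fires rule 6, giving chest_pain.
Round 3 fires rule 4, giving notify_public_health.
Closure: {age_over_65, chest_pain, cough, exposure_confirmed, fever_present, followup_48h, high_risk, hydration_advised, immunocompromised, isolate, notify_public_health, observe_4h, order_xray, rapid_test_pos, rash} — 15 facts.

15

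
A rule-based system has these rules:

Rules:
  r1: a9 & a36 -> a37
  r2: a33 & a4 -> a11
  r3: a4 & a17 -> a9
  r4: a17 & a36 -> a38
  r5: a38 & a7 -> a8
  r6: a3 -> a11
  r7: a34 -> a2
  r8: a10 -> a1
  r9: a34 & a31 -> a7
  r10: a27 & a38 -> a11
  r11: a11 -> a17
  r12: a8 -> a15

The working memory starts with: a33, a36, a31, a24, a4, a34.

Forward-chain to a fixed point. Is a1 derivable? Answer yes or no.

[1] r2 [a33 & a4 -> a11]; r7 [a34 -> a2]; r9 [a34 & a31 -> a7]. ⇒ new: a11, a2, a7.
[2] r11 [a11 -> a17]. ⇒ new: a17.
[3] r3 [a4 & a17 -> a9]; r4 [a17 & a36 -> a38]. ⇒ new: a9, a38.
[4] r1 [a9 & a36 -> a37]; r5 [a38 & a7 -> a8]. ⇒ new: a37, a8.
[5] r12 [a8 -> a15]. ⇒ new: a15.
Fixed point reached. a1 is concluded only by r8; r8 needs a10 (never derived).

no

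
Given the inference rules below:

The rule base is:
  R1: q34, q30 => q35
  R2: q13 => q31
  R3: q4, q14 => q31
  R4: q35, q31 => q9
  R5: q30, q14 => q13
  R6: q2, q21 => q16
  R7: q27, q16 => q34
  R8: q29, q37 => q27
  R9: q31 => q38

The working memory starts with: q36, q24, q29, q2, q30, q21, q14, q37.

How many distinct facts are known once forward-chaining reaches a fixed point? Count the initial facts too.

[1] R5 [q30, q14 => q13]; R6 [q2, q21 => q16]; R8 [q29, q37 => q27]. ⇒ new: q13, q16, q27.
[2] R2 [q13 => q31]; R7 [q27, q16 => q34]. ⇒ new: q31, q34.
[3] R1 [q34, q30 => q35]; R9 [q31 => q38]. ⇒ new: q35, q38.
[4] R4 [q35, q31 => q9]. ⇒ new: q9.
Closure: {q13, q14, q16, q2, q21, q24, q27, q29, q30, q31, q34, q35, q36, q37, q38, q9} — 16 facts.

16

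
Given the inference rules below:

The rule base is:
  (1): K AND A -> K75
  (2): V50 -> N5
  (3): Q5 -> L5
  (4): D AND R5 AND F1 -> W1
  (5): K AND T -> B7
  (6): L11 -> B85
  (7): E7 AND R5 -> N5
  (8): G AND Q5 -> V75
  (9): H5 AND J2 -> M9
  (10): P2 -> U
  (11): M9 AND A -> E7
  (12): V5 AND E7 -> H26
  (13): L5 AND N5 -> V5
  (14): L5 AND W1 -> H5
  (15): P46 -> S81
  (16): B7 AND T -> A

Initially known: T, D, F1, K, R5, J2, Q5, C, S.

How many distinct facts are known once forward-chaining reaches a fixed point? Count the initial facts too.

20

Round 1 — (3), (4), (5), derive L5, W1, B7.
Round 2 — (14), (16), derive H5, A.
Round 3 — (1), (9), derive K75, M9.
Round 4 — (11), derive E7.
Round 5 — (7), derive N5.
Round 6 — (13), derive V5.
Round 7 — (12), derive H26.
Closure: {A, B7, C, D, E7, F1, H26, H5, J2, K, K75, L5, M9, N5, Q5, R5, S, T, V5, W1} — 20 facts.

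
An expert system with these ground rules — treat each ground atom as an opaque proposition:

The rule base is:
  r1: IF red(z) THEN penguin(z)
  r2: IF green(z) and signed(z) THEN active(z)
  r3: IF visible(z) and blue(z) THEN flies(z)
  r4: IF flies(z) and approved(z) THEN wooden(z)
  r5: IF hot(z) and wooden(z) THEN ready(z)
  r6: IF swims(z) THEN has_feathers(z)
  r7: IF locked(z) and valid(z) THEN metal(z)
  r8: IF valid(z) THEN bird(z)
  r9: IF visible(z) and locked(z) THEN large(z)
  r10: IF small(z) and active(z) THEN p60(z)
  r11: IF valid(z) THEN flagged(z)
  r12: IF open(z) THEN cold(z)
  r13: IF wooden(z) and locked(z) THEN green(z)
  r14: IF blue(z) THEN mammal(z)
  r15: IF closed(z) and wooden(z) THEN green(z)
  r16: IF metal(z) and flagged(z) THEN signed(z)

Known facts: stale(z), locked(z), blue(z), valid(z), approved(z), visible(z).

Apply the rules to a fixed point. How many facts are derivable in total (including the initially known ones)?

16

Round 1: r3 [IF visible(z) and blue(z) THEN flies(z)]; r7 [IF locked(z) and valid(z) THEN metal(z)]; r8 [IF valid(z) THEN bird(z)]; r9 [IF visible(z) and locked(z) THEN large(z)]; r11 [IF valid(z) THEN flagged(z)]; r14 [IF blue(z) THEN mammal(z)]. Adds flies(z), metal(z), bird(z), large(z), flagged(z), mammal(z).
Round 2: r4 [IF flies(z) and approved(z) THEN wooden(z)]; r16 [IF metal(z) and flagged(z) THEN signed(z)]. Adds wooden(z), signed(z).
Round 3: r13 [IF wooden(z) and locked(z) THEN green(z)]. Adds green(z).
Round 4: r2 [IF green(z) and signed(z) THEN active(z)]. Adds active(z).
Closure: {active(z), approved(z), bird(z), blue(z), flagged(z), flies(z), green(z), large(z), locked(z), mammal(z), metal(z), signed(z), stale(z), valid(z), visible(z), wooden(z)} — 16 facts.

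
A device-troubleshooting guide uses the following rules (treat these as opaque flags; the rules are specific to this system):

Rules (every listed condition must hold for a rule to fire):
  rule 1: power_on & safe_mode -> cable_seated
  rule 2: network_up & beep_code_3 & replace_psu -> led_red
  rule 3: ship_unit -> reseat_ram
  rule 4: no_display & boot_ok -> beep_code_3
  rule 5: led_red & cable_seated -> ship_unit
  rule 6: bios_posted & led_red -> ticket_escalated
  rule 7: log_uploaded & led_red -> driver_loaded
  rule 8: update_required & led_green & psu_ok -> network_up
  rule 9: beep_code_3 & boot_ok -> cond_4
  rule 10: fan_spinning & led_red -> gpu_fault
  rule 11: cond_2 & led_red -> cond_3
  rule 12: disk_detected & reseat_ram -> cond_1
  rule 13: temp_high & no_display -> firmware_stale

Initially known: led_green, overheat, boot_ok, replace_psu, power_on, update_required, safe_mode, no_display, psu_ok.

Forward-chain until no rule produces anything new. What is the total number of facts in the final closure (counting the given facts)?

16

Round 1: rule 1 [power_on & safe_mode -> cable_seated]; rule 4 [no_display & boot_ok -> beep_code_3]; rule 8 [update_required & led_green & psu_ok -> network_up]. Adds cable_seated, beep_code_3, network_up.
Round 2: rule 2 [network_up & beep_code_3 & replace_psu -> led_red]; rule 9 [beep_code_3 & boot_ok -> cond_4]. Adds led_red, cond_4.
Round 3: rule 5 [led_red & cable_seated -> ship_unit]. Adds ship_unit.
Round 4: rule 3 [ship_unit -> reseat_ram]. Adds reseat_ram.
Closure: {beep_code_3, boot_ok, cable_seated, cond_4, led_green, led_red, network_up, no_display, overheat, power_on, psu_ok, replace_psu, reseat_ram, safe_mode, ship_unit, update_required} — 16 facts.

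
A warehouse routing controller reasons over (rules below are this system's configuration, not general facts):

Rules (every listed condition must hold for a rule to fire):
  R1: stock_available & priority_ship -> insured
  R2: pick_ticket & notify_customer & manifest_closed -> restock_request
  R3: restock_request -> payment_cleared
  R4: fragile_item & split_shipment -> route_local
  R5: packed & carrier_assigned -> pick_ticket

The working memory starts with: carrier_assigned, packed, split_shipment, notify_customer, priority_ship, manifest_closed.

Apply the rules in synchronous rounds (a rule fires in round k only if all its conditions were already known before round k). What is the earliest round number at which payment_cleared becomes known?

Round 1: R5 [packed & carrier_assigned -> pick_ticket]. Adds pick_ticket.
Round 2: R2 [pick_ticket & notify_customer & manifest_closed -> restock_request]. Adds restock_request.
Round 3: R3 [restock_request -> payment_cleared]. Adds payment_cleared.
payment_cleared first appears in round 3.

3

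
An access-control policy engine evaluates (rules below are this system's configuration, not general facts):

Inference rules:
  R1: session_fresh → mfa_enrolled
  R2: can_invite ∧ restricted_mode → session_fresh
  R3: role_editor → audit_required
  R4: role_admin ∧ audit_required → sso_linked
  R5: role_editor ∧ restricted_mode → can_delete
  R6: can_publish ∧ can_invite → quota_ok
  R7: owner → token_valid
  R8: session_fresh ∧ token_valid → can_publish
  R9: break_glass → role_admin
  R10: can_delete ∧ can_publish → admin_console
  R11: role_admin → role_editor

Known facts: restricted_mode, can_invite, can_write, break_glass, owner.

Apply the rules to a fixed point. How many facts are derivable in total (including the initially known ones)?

Round 1: R2 [can_invite ∧ restricted_mode → session_fresh]; R7 [owner → token_valid]; R9 [break_glass → role_admin]. New: session_fresh, token_valid, role_admin.
Round 2: R1 [session_fresh → mfa_enrolled]; R8 [session_fresh ∧ token_valid → can_publish]; R11 [role_admin → role_editor]. New: mfa_enrolled, can_publish, role_editor.
Round 3: R3 [role_editor → audit_required]; R5 [role_editor ∧ restricted_mode → can_delete]; R6 [can_publish ∧ can_invite → quota_ok]. New: audit_required, can_delete, quota_ok.
Round 4: R4 [role_admin ∧ audit_required → sso_linked]; R10 [can_delete ∧ can_publish → admin_console]. New: sso_linked, admin_console.
Closure: {admin_console, audit_required, break_glass, can_delete, can_invite, can_publish, can_write, mfa_enrolled, owner, quota_ok, restricted_mode, role_admin, role_editor, session_fresh, sso_linked, token_valid} — 16 facts.

16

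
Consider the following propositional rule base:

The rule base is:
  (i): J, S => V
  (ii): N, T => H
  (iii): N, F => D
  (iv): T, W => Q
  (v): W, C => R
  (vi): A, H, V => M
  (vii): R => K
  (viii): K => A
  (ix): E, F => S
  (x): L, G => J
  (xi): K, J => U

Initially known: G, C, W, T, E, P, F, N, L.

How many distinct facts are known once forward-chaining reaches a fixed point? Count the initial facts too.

[1] (ii) [N, T => H]; (iii) [N, F => D]; (iv) [T, W => Q]; (v) [W, C => R]; (ix) [E, F => S]; (x) [L, G => J]. ⇒ new: H, D, Q, R, S, J.
[2] (i) [J, S => V]; (vii) [R => K]. ⇒ new: V, K.
[3] (viii) [K => A]; (xi) [K, J => U]. ⇒ new: A, U.
[4] (vi) [A, H, V => M]. ⇒ new: M.
Closure: {A, C, D, E, F, G, H, J, K, L, M, N, P, Q, R, S, T, U, V, W} — 20 facts.

20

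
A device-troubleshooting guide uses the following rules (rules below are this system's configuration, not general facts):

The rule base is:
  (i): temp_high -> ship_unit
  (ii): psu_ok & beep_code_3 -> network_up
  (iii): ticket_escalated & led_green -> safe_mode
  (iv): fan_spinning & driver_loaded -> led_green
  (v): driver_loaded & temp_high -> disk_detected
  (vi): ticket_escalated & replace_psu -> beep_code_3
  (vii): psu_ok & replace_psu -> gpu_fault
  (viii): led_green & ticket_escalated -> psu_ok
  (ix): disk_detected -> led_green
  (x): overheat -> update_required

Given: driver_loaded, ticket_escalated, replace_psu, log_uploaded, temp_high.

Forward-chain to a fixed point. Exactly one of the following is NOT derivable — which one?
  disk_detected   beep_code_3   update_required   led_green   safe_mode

update_required

Round 1: (i) [temp_high -> ship_unit]; (v) [driver_loaded & temp_high -> disk_detected]; (vi) [ticket_escalated & replace_psu -> beep_code_3]. New: ship_unit, disk_detected, beep_code_3.
Round 2: (ix) [disk_detected -> led_green]. New: led_green.
Round 3: (iii) [ticket_escalated & led_green -> safe_mode]; (viii) [led_green & ticket_escalated -> psu_ok]. New: safe_mode, psu_ok.
Round 4: (ii) [psu_ok & beep_code_3 -> network_up]; (vii) [psu_ok & replace_psu -> gpu_fault]. New: network_up, gpu_fault.
Derived: disk_detected (round 1), safe_mode (round 3), beep_code_3 (round 1), led_green (round 2). update_required never appears in any round.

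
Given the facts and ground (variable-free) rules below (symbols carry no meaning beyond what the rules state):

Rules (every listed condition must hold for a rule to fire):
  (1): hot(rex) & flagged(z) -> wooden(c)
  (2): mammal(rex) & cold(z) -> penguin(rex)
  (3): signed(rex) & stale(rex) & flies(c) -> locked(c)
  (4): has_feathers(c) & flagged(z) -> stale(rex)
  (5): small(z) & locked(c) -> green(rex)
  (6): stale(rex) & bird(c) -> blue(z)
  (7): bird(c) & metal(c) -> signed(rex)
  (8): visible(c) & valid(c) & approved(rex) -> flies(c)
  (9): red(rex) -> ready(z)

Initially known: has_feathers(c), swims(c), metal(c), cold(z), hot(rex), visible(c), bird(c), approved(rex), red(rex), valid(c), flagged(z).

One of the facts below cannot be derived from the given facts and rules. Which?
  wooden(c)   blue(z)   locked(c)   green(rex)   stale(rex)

Round 1: (1) [hot(rex) & flagged(z) -> wooden(c)]; (4) [has_feathers(c) & flagged(z) -> stale(rex)]; (7) [bird(c) & metal(c) -> signed(rex)]; (8) [visible(c) & valid(c) & approved(rex) -> flies(c)]; (9) [red(rex) -> ready(z)]. New: wooden(c), stale(rex), signed(rex), flies(c), ready(z).
Round 2: (3) [signed(rex) & stale(rex) & flies(c) -> locked(c)]; (6) [stale(rex) & bird(c) -> blue(z)]. New: locked(c), blue(z).
Derived: stale(rex) (round 1), blue(z) (round 2), wooden(c) (round 1), locked(c) (round 2). green(rex) never appears in any round.

green(rex)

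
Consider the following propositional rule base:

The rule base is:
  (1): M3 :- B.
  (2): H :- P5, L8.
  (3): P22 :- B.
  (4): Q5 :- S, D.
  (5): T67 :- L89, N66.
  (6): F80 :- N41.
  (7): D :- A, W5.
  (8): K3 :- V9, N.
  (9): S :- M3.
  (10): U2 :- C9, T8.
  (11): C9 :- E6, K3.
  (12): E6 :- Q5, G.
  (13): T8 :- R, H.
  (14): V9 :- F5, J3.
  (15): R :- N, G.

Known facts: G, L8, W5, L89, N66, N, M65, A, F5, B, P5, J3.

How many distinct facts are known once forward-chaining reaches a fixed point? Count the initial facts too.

26

Round 1 fires (1), (2), (3), (5), (7), (14), (15), giving M3, H, P22, T67, D, V9, R.
Round 2 fires (8), (9), (13), giving K3, S, T8.
Round 3 fires (4), giving Q5.
Round 4 fires (12), giving E6.
Round 5 fires (11), giving C9.
Round 6 fires (10), giving U2.
Closure: {A, B, C9, D, E6, F5, G, H, J3, K3, L8, L89, M3, M65, N, N66, P22, P5, Q5, R, S, T67, T8, U2, V9, W5} — 26 facts.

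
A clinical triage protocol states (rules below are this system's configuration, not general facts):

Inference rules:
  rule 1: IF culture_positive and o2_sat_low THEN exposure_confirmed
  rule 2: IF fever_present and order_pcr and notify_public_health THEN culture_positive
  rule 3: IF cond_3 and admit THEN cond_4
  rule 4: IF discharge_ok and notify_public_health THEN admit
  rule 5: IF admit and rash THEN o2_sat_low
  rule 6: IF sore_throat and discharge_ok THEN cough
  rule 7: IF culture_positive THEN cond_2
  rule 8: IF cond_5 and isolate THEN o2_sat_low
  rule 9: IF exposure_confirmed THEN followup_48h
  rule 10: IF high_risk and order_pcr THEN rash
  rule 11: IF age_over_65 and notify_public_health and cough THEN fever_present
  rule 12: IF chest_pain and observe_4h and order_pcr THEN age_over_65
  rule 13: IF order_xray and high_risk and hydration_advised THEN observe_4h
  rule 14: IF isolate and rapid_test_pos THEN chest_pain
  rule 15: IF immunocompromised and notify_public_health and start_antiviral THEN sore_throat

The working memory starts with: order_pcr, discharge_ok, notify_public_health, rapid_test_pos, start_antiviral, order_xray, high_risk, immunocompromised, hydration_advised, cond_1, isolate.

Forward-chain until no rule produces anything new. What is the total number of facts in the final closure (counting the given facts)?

24

Round 1 — rule 4, rule 10, rule 13, rule 14, rule 15, derive admit, rash, observe_4h, chest_pain, sore_throat.
Round 2 — rule 5, rule 6, rule 12, derive o2_sat_low, cough, age_over_65.
Round 3 — rule 11, derive fever_present.
Round 4 — rule 2, derive culture_positive.
Round 5 — rule 1, rule 7, derive exposure_confirmed, cond_2.
Round 6 — rule 9, derive followup_48h.
Closure: {admit, age_over_65, chest_pain, cond_1, cond_2, cough, culture_positive, discharge_ok, exposure_confirmed, fever_present, followup_48h, high_risk, hydration_advised, immunocompromised, isolate, notify_public_health, o2_sat_low, observe_4h, order_pcr, order_xray, rapid_test_pos, rash, sore_throat, start_antiviral} — 24 facts.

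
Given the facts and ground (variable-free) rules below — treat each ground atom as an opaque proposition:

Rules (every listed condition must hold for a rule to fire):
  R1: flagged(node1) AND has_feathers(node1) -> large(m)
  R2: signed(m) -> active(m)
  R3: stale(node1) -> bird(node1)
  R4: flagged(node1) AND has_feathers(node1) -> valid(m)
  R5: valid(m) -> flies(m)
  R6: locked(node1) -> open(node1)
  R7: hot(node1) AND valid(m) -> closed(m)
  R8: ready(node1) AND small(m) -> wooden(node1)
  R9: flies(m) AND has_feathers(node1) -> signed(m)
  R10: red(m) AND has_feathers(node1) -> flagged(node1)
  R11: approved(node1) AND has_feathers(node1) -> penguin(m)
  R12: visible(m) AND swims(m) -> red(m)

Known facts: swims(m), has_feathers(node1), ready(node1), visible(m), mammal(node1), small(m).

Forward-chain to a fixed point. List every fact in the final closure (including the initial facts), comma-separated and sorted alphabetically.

Round 1: R8 [ready(node1) AND small(m) -> wooden(node1)]; R12 [visible(m) AND swims(m) -> red(m)]. Adds wooden(node1), red(m).
Round 2: R10 [red(m) AND has_feathers(node1) -> flagged(node1)]. Adds flagged(node1).
Round 3: R1 [flagged(node1) AND has_feathers(node1) -> large(m)]; R4 [flagged(node1) AND has_feathers(node1) -> valid(m)]. Adds large(m), valid(m).
Round 4: R5 [valid(m) -> flies(m)]. Adds flies(m).
Round 5: R9 [flies(m) AND has_feathers(node1) -> signed(m)]. Adds signed(m).
Round 6: R2 [signed(m) -> active(m)]. Adds active(m).

active(m), flagged(node1), flies(m), has_feathers(node1), large(m), mammal(node1), ready(node1), red(m), signed(m), small(m), swims(m), valid(m), visible(m), wooden(node1)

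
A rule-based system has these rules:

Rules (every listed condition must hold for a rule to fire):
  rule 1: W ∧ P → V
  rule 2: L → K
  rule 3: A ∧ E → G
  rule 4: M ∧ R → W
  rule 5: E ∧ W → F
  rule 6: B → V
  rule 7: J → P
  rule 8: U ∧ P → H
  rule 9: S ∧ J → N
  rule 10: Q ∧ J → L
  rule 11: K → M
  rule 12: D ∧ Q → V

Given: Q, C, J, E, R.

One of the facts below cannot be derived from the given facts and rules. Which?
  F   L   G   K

G

[1] rule 7 [J → P]; rule 10 [Q ∧ J → L]. ⇒ new: P, L.
[2] rule 2 [L → K]. ⇒ new: K.
[3] rule 11 [K → M]. ⇒ new: M.
[4] rule 4 [M ∧ R → W]. ⇒ new: W.
[5] rule 1 [W ∧ P → V]; rule 5 [E ∧ W → F]. ⇒ new: V, F.
Derived: K (round 2), L (round 1), F (round 5). G never appears in any round.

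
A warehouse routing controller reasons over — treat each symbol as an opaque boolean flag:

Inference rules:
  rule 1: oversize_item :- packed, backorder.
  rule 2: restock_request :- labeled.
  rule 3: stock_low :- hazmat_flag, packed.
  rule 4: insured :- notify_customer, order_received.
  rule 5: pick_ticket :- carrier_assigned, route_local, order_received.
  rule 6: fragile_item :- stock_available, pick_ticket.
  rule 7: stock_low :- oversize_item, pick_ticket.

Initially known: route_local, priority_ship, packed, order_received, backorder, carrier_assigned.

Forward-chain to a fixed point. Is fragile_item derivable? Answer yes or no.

no

Round 1: rule 1 [oversize_item :- packed, backorder.]; rule 5 [pick_ticket :- carrier_assigned, route_local, order_received.]. New: oversize_item, pick_ticket.
Round 2: rule 7 [stock_low :- oversize_item, pick_ticket.]. New: stock_low.
Fixed point reached. fragile_item is concluded only by rule 6; rule 6 needs stock_available (never derived).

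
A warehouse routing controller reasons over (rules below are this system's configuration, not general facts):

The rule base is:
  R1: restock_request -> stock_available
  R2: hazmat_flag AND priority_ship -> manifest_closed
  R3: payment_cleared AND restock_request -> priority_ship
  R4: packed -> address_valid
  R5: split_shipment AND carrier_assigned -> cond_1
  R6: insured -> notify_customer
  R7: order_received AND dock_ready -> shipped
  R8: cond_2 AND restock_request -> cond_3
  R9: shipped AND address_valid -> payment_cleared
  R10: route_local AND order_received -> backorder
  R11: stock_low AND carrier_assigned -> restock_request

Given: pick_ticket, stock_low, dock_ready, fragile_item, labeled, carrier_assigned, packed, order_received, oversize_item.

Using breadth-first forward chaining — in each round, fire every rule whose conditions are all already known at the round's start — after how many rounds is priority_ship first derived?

[1] R4 [packed -> address_valid]; R7 [order_received AND dock_ready -> shipped]; R11 [stock_low AND carrier_assigned -> restock_request]. ⇒ new: address_valid, shipped, restock_request.
[2] R1 [restock_request -> stock_available]; R9 [shipped AND address_valid -> payment_cleared]. ⇒ new: stock_available, payment_cleared.
[3] R3 [payment_cleared AND restock_request -> priority_ship]. ⇒ new: priority_ship.
priority_ship first appears in round 3.

3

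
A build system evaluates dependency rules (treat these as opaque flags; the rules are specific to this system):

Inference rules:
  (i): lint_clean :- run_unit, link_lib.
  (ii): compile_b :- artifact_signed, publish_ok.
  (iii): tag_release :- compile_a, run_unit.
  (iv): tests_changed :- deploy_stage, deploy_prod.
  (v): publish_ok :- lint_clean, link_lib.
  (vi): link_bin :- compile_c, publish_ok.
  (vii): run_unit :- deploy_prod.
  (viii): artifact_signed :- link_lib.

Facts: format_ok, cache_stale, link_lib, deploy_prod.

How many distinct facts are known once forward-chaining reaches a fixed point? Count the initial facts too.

9

Round 1 fires (vii), (viii), giving run_unit, artifact_signed.
Round 2 fires (i), giving lint_clean.
Round 3 fires (v), giving publish_ok.
Round 4 fires (ii), giving compile_b.
Closure: {artifact_signed, cache_stale, compile_b, deploy_prod, format_ok, link_lib, lint_clean, publish_ok, run_unit} — 9 facts.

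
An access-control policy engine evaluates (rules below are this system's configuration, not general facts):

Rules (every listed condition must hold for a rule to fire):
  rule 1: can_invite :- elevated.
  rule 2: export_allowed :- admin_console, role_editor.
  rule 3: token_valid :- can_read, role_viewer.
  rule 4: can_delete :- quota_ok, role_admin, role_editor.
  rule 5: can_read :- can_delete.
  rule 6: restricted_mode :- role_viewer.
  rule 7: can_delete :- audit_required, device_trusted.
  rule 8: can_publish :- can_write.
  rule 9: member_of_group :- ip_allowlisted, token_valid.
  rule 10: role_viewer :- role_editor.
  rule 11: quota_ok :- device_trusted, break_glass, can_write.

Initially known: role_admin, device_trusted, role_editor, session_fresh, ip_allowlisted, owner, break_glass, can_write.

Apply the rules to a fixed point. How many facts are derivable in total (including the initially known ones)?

Round 1: rule 8 [can_publish :- can_write.]; rule 10 [role_viewer :- role_editor.]; rule 11 [quota_ok :- device_trusted, break_glass, can_write.]. New: can_publish, role_viewer, quota_ok.
Round 2: rule 4 [can_delete :- quota_ok, role_admin, role_editor.]; rule 6 [restricted_mode :- role_viewer.]. New: can_delete, restricted_mode.
Round 3: rule 5 [can_read :- can_delete.]. New: can_read.
Round 4: rule 3 [token_valid :- can_read, role_viewer.]. New: token_valid.
Round 5: rule 9 [member_of_group :- ip_allowlisted, token_valid.]. New: member_of_group.
Closure: {break_glass, can_delete, can_publish, can_read, can_write, device_trusted, ip_allowlisted, member_of_group, owner, quota_ok, restricted_mode, role_admin, role_editor, role_viewer, session_fresh, token_valid} — 16 facts.

16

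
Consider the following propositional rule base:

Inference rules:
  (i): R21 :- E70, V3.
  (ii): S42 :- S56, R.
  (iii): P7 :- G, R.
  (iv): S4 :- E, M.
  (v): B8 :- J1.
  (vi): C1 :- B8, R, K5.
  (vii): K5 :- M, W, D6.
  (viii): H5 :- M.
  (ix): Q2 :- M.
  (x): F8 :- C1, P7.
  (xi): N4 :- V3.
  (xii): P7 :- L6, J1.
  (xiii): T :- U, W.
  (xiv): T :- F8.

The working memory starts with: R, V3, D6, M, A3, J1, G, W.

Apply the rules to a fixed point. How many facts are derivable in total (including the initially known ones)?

[1] (iii) [P7 :- G, R.]; (v) [B8 :- J1.]; (vii) [K5 :- M, W, D6.]; (viii) [H5 :- M.]; (ix) [Q2 :- M.]; (xi) [N4 :- V3.]. ⇒ new: P7, B8, K5, H5, Q2, N4.
[2] (vi) [C1 :- B8, R, K5.]. ⇒ new: C1.
[3] (x) [F8 :- C1, P7.]. ⇒ new: F8.
[4] (xiv) [T :- F8.]. ⇒ new: T.
Closure: {A3, B8, C1, D6, F8, G, H5, J1, K5, M, N4, P7, Q2, R, T, V3, W} — 17 facts.

17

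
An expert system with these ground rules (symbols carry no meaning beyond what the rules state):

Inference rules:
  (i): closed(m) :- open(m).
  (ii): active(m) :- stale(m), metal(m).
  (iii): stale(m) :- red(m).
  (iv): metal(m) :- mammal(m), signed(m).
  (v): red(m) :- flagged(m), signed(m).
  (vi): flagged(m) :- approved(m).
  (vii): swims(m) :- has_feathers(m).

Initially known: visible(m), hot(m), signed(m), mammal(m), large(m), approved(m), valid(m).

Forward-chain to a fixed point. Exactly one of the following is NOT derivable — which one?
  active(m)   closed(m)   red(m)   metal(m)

Round 1: (iv) [metal(m) :- mammal(m), signed(m).]; (vi) [flagged(m) :- approved(m).]. New: metal(m), flagged(m).
Round 2: (v) [red(m) :- flagged(m), signed(m).]. New: red(m).
Round 3: (iii) [stale(m) :- red(m).]. New: stale(m).
Round 4: (ii) [active(m) :- stale(m), metal(m).]. New: active(m).
Derived: active(m) (round 4), metal(m) (round 1), red(m) (round 2). closed(m) never appears in any round.

closed(m)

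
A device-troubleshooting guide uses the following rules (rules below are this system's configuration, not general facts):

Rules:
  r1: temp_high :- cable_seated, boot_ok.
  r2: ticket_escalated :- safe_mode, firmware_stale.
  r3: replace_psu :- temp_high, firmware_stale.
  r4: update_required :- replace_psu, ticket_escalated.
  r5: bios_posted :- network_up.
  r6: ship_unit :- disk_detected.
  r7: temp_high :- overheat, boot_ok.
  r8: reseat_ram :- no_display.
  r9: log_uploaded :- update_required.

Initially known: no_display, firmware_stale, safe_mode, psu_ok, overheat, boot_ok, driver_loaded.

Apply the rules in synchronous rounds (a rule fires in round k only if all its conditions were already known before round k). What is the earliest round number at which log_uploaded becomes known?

Round 1: r2 [ticket_escalated :- safe_mode, firmware_stale.]; r7 [temp_high :- overheat, boot_ok.]; r8 [reseat_ram :- no_display.]. Adds ticket_escalated, temp_high, reseat_ram.
Round 2: r3 [replace_psu :- temp_high, firmware_stale.]. Adds replace_psu.
Round 3: r4 [update_required :- replace_psu, ticket_escalated.]. Adds update_required.
Round 4: r9 [log_uploaded :- update_required.]. Adds log_uploaded.
log_uploaded first appears in round 4.

4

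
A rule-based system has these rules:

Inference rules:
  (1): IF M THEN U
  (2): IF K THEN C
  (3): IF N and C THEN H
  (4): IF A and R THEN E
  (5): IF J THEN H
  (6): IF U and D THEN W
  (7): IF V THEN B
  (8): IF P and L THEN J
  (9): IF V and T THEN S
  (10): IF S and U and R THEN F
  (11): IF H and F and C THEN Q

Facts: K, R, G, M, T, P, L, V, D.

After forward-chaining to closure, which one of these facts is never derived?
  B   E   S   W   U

E

Round 1: (1) [IF M THEN U]; (2) [IF K THEN C]; (7) [IF V THEN B]; (8) [IF P and L THEN J]; (9) [IF V and T THEN S]. Adds U, C, B, J, S.
Round 2: (5) [IF J THEN H]; (6) [IF U and D THEN W]; (10) [IF S and U and R THEN F]. Adds H, W, F.
Round 3: (11) [IF H and F and C THEN Q]. Adds Q.
Derived: B (round 1), S (round 1), W (round 2), U (round 1). E never appears in any round.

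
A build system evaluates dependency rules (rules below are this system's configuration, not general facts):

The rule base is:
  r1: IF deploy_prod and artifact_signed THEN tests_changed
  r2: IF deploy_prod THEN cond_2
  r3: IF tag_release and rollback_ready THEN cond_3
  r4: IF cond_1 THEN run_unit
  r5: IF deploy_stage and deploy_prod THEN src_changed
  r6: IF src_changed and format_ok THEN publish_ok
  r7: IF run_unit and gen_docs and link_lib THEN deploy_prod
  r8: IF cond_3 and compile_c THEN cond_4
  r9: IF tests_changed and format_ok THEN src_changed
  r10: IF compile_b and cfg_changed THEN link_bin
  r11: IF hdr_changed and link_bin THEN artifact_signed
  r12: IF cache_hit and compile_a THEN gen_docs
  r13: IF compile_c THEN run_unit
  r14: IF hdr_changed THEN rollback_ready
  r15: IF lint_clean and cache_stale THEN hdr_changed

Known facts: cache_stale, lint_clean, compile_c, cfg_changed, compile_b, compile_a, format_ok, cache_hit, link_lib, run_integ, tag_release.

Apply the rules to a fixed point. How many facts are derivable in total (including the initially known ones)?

24

Round 1 — r10, r12, r13, r15, derive link_bin, gen_docs, run_unit, hdr_changed.
Round 2 — r7, r11, r14, derive deploy_prod, artifact_signed, rollback_ready.
Round 3 — r1, r2, r3, derive tests_changed, cond_2, cond_3.
Round 4 — r8, r9, derive cond_4, src_changed.
Round 5 — r6, derive publish_ok.
Closure: {artifact_signed, cache_hit, cache_stale, cfg_changed, compile_a, compile_b, compile_c, cond_2, cond_3, cond_4, deploy_prod, format_ok, gen_docs, hdr_changed, link_bin, link_lib, lint_clean, publish_ok, rollback_ready, run_integ, run_unit, src_changed, tag_release, tests_changed} — 24 facts.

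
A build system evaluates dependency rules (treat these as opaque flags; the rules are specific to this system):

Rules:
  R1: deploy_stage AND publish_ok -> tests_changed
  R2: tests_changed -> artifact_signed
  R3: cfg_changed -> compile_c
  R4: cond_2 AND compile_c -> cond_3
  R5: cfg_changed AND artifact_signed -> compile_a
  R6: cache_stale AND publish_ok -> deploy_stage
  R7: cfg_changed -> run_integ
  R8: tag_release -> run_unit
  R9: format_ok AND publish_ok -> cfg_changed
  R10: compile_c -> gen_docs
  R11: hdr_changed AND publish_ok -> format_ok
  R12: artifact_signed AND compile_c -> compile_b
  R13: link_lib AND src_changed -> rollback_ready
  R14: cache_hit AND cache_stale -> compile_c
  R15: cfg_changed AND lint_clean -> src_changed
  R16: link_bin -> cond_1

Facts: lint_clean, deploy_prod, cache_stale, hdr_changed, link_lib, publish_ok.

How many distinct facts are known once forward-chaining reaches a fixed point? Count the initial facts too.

Round 1: R6 [cache_stale AND publish_ok -> deploy_stage]; R11 [hdr_changed AND publish_ok -> format_ok]. New: deploy_stage, format_ok.
Round 2: R1 [deploy_stage AND publish_ok -> tests_changed]; R9 [format_ok AND publish_ok -> cfg_changed]. New: tests_changed, cfg_changed.
Round 3: R2 [tests_changed -> artifact_signed]; R3 [cfg_changed -> compile_c]; R7 [cfg_changed -> run_integ]; R15 [cfg_changed AND lint_clean -> src_changed]. New: artifact_signed, compile_c, run_integ, src_changed.
Round 4: R5 [cfg_changed AND artifact_signed -> compile_a]; R10 [compile_c -> gen_docs]; R12 [artifact_signed AND compile_c -> compile_b]; R13 [link_lib AND src_changed -> rollback_ready]. New: compile_a, gen_docs, compile_b, rollback_ready.
Closure: {artifact_signed, cache_stale, cfg_changed, compile_a, compile_b, compile_c, deploy_prod, deploy_stage, format_ok, gen_docs, hdr_changed, link_lib, lint_clean, publish_ok, rollback_ready, run_integ, src_changed, tests_changed} — 18 facts.

18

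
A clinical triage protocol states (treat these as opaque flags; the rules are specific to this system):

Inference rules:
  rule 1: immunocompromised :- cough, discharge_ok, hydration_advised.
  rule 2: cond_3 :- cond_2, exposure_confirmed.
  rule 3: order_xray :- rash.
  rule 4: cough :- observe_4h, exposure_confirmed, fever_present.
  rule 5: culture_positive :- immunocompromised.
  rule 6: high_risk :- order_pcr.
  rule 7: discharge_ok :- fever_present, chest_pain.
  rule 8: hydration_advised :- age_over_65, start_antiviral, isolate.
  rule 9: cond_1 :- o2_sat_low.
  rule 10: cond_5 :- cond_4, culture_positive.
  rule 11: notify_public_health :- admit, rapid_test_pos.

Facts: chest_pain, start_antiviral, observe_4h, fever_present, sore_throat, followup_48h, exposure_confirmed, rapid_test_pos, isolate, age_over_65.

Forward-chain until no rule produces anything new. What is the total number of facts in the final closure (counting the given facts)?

Round 1: rule 4 [cough :- observe_4h, exposure_confirmed, fever_present.]; rule 7 [discharge_ok :- fever_present, chest_pain.]; rule 8 [hydration_advised :- age_over_65, start_antiviral, isolate.]. New: cough, discharge_ok, hydration_advised.
Round 2: rule 1 [immunocompromised :- cough, discharge_ok, hydration_advised.]. New: immunocompromised.
Round 3: rule 5 [culture_positive :- immunocompromised.]. New: culture_positive.
Closure: {age_over_65, chest_pain, cough, culture_positive, discharge_ok, exposure_confirmed, fever_present, followup_48h, hydration_advised, immunocompromised, isolate, observe_4h, rapid_test_pos, sore_throat, start_antiviral} — 15 facts.

15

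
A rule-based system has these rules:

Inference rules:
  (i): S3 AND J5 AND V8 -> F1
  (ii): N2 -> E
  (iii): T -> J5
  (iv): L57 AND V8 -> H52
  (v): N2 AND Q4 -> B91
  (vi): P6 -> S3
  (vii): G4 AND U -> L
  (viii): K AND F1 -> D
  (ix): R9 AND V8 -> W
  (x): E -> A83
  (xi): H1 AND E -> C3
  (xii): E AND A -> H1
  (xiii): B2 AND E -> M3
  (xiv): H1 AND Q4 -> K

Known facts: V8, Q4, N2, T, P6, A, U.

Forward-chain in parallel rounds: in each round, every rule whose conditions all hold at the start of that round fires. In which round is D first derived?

4

Round 1 — (ii), (iii), (v), (vi), derive E, J5, B91, S3.
Round 2 — (i), (x), (xii), derive F1, A83, H1.
Round 3 — (xi), (xiv), derive C3, K.
Round 4 — (viii), derive D.
D first appears in round 4.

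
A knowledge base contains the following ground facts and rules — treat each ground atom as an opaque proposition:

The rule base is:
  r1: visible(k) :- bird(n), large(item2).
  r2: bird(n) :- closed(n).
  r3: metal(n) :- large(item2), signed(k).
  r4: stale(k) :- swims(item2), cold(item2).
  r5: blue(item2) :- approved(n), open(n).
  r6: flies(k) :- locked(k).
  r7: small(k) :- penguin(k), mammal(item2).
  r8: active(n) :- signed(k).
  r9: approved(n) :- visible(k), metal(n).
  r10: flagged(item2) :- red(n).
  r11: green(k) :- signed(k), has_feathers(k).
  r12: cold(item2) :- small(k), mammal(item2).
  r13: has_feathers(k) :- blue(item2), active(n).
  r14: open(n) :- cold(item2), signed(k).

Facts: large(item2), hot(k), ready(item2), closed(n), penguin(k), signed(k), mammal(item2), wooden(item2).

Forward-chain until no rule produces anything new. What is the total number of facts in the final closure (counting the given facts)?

19

Round 1: r2 [bird(n) :- closed(n).]; r3 [metal(n) :- large(item2), signed(k).]; r7 [small(k) :- penguin(k), mammal(item2).]; r8 [active(n) :- signed(k).]. New: bird(n), metal(n), small(k), active(n).
Round 2: r1 [visible(k) :- bird(n), large(item2).]; r12 [cold(item2) :- small(k), mammal(item2).]. New: visible(k), cold(item2).
Round 3: r9 [approved(n) :- visible(k), metal(n).]; r14 [open(n) :- cold(item2), signed(k).]. New: approved(n), open(n).
Round 4: r5 [blue(item2) :- approved(n), open(n).]. New: blue(item2).
Round 5: r13 [has_feathers(k) :- blue(item2), active(n).]. New: has_feathers(k).
Round 6: r11 [green(k) :- signed(k), has_feathers(k).]. New: green(k).
Closure: {active(n), approved(n), bird(n), blue(item2), closed(n), cold(item2), green(k), has_feathers(k), hot(k), large(item2), mammal(item2), metal(n), open(n), penguin(k), ready(item2), signed(k), small(k), visible(k), wooden(item2)} — 19 facts.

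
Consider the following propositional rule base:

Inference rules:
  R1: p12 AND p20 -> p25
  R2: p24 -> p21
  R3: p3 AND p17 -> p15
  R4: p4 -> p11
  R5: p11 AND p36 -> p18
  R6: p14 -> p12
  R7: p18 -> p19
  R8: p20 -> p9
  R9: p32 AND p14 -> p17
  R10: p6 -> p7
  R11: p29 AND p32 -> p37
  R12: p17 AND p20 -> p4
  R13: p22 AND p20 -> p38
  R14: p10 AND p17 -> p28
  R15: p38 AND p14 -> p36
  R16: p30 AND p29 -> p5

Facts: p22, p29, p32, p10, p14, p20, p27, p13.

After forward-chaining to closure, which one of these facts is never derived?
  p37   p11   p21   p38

Round 1 — R6, R8, R9, R11, R13, derive p12, p9, p17, p37, p38.
Round 2 — R1, R12, R14, R15, derive p25, p4, p28, p36.
Round 3 — R4, derive p11.
Round 4 — R5, derive p18.
Round 5 — R7, derive p19.
Derived: p38 (round 1), p11 (round 3), p37 (round 1). p21 never appears in any round.

p21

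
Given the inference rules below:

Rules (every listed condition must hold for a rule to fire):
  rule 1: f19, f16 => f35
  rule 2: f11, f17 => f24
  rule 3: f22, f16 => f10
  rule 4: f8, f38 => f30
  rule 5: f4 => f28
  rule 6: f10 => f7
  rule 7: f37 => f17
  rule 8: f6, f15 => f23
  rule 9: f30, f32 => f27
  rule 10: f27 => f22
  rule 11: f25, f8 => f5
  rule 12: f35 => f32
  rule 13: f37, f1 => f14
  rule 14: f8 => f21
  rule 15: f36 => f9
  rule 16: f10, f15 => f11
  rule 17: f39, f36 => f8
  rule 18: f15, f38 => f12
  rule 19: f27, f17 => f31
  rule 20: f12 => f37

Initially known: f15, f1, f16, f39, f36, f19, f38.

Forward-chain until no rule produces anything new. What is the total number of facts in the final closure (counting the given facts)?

24

Round 1: rule 1 [f19, f16 => f35]; rule 15 [f36 => f9]; rule 17 [f39, f36 => f8]; rule 18 [f15, f38 => f12]. Adds f35, f9, f8, f12.
Round 2: rule 4 [f8, f38 => f30]; rule 12 [f35 => f32]; rule 14 [f8 => f21]; rule 20 [f12 => f37]. Adds f30, f32, f21, f37.
Round 3: rule 7 [f37 => f17]; rule 9 [f30, f32 => f27]; rule 13 [f37, f1 => f14]. Adds f17, f27, f14.
Round 4: rule 10 [f27 => f22]; rule 19 [f27, f17 => f31]. Adds f22, f31.
Round 5: rule 3 [f22, f16 => f10]. Adds f10.
Round 6: rule 6 [f10 => f7]; rule 16 [f10, f15 => f11]. Adds f7, f11.
Round 7: rule 2 [f11, f17 => f24]. Adds f24.
Closure: {f1, f10, f11, f12, f14, f15, f16, f17, f19, f21, f22, f24, f27, f30, f31, f32, f35, f36, f37, f38, f39, f7, f8, f9} — 24 facts.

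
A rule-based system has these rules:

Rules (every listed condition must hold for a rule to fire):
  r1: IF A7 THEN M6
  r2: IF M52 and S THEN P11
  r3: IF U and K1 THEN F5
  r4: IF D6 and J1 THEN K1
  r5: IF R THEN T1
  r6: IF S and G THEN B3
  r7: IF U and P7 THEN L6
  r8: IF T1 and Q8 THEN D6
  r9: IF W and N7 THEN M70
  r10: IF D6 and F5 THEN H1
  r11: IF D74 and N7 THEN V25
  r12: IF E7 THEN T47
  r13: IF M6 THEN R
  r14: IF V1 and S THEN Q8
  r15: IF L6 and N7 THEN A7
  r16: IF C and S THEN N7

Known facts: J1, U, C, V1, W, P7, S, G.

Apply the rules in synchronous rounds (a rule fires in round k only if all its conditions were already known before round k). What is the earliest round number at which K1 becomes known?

7

Round 1: r6 [IF S and G THEN B3]; r7 [IF U and P7 THEN L6]; r14 [IF V1 and S THEN Q8]; r16 [IF C and S THEN N7]. New: B3, L6, Q8, N7.
Round 2: r9 [IF W and N7 THEN M70]; r15 [IF L6 and N7 THEN A7]. New: M70, A7.
Round 3: r1 [IF A7 THEN M6]. New: M6.
Round 4: r13 [IF M6 THEN R]. New: R.
Round 5: r5 [IF R THEN T1]. New: T1.
Round 6: r8 [IF T1 and Q8 THEN D6]. New: D6.
Round 7: r4 [IF D6 and J1 THEN K1]. New: K1.
K1 first appears in round 7.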